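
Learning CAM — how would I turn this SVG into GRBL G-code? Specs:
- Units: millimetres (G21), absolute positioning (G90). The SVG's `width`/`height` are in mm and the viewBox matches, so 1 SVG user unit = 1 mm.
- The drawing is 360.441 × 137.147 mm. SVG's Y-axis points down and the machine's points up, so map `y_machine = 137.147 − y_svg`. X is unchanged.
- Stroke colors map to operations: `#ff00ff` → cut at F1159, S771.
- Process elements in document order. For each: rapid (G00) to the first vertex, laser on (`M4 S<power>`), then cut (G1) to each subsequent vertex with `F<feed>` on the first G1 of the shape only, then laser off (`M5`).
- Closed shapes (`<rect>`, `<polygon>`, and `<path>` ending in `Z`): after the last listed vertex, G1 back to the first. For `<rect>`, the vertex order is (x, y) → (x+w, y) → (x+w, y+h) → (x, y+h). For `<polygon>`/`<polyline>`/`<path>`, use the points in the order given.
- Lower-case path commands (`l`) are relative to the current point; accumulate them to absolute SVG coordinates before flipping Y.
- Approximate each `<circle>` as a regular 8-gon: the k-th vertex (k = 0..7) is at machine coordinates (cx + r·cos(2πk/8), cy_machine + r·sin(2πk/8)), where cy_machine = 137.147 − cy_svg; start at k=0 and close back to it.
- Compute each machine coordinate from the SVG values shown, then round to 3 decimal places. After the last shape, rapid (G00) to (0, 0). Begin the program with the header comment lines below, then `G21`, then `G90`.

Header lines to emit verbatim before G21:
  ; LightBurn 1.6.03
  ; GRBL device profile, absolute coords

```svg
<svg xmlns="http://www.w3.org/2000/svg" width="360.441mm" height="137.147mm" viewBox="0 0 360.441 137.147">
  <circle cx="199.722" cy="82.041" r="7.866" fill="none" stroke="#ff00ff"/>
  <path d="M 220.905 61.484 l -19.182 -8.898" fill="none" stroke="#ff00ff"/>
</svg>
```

viewBox `0 0 360.441 137.147` with mm width/height → 1 unit = 1 mm. Flip: y_m = 137.147 − y_svg.

**Shape 1** — `<circle>` circle, stroke `#ff00ff` → cut (S771, F1159). Machine vertices: (207.588,55.106) → (205.284,60.668) → (199.722,62.972) → (194.160,60.668) → (191.856,55.106) → (194.160,49.544) → (199.722,47.240) → (205.284,49.544) → (207.588,55.106). Closed: final G1 returns to the first vertex.

**Shape 2** — `<path>` line segment, stroke `#ff00ff` → cut (S771, F1159). Machine vertices: (220.905,75.663) → (201.723,84.561). Open path.

; LightBurn 1.6.03
; GRBL device profile, absolute coords
G21
G90
G00 X207.588 Y55.106
M4 S771
G1 X205.284 Y60.668 F1159
G1 X199.722 Y62.972
G1 X194.160 Y60.668
G1 X191.856 Y55.106
G1 X194.160 Y49.544
G1 X199.722 Y47.240
G1 X205.284 Y49.544
G1 X207.588 Y55.106
M5
G00 X220.905 Y75.663
M4 S771
G1 X201.723 Y84.561 F1159
M5
G00 X0.000 Y0.000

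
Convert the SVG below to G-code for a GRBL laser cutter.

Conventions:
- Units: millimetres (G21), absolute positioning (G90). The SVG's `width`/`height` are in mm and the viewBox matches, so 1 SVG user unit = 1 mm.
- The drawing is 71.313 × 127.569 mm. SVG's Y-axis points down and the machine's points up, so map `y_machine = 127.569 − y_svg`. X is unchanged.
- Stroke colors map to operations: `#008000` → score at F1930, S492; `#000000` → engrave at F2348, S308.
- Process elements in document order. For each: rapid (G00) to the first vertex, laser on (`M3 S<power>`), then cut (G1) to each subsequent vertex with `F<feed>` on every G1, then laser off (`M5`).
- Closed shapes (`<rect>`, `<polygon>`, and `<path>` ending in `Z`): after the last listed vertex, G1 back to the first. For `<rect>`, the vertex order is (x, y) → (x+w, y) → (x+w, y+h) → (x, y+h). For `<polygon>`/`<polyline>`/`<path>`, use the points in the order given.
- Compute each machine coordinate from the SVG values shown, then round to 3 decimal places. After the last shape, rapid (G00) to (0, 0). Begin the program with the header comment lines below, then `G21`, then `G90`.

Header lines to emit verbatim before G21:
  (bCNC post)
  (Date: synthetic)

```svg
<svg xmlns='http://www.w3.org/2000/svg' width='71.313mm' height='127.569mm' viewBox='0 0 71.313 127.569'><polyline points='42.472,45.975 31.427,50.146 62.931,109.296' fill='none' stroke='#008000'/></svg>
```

(bCNC post)
(Date: synthetic)
G21
G90
G00 X42.472 Y81.594
M3 S492
G1 X31.427 Y77.423 F1930
G1 X62.931 Y18.273 F1930
M5
G00 X0.000 Y0.000

1 u = 1 mm; y_m = 127.569 − y.

[1] `<polyline>` open polyline, #008000→score S492 F1930: (42.472,81.594) → (31.427,77.423) → (62.931,18.273)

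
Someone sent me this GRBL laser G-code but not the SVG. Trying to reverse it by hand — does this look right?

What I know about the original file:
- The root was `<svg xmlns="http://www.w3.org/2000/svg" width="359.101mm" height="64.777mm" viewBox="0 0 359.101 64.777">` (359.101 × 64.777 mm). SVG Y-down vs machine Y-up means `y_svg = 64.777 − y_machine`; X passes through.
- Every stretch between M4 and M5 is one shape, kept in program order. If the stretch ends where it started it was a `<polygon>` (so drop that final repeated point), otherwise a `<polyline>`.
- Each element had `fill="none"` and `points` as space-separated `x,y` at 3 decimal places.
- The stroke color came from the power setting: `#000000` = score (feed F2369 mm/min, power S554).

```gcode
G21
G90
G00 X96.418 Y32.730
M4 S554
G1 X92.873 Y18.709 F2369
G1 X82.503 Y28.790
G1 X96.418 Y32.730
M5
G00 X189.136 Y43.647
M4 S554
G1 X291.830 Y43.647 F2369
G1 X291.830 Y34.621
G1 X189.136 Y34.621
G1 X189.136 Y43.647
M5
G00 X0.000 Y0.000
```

y_svg = 64.777 − y_m. Every run uses S554, so all elements get stroke `#000000` (score).

[1] closed run; points: 96.418,32.047 92.873,46.068 82.503,35.987

[2] closed run; points: 189.136,21.130 291.830,21.130 291.830,30.156 189.136,30.156

<svg xmlns="http://www.w3.org/2000/svg" width="359.101mm" height="64.777mm" viewBox="0 0 359.101 64.777">
  <polygon points="96.418,32.047 92.873,46.068 82.503,35.987" fill="none" stroke="#000000"/>
  <polygon points="189.136,21.130 291.830,21.130 291.830,30.156 189.136,30.156" fill="none" stroke="#000000"/>
</svg>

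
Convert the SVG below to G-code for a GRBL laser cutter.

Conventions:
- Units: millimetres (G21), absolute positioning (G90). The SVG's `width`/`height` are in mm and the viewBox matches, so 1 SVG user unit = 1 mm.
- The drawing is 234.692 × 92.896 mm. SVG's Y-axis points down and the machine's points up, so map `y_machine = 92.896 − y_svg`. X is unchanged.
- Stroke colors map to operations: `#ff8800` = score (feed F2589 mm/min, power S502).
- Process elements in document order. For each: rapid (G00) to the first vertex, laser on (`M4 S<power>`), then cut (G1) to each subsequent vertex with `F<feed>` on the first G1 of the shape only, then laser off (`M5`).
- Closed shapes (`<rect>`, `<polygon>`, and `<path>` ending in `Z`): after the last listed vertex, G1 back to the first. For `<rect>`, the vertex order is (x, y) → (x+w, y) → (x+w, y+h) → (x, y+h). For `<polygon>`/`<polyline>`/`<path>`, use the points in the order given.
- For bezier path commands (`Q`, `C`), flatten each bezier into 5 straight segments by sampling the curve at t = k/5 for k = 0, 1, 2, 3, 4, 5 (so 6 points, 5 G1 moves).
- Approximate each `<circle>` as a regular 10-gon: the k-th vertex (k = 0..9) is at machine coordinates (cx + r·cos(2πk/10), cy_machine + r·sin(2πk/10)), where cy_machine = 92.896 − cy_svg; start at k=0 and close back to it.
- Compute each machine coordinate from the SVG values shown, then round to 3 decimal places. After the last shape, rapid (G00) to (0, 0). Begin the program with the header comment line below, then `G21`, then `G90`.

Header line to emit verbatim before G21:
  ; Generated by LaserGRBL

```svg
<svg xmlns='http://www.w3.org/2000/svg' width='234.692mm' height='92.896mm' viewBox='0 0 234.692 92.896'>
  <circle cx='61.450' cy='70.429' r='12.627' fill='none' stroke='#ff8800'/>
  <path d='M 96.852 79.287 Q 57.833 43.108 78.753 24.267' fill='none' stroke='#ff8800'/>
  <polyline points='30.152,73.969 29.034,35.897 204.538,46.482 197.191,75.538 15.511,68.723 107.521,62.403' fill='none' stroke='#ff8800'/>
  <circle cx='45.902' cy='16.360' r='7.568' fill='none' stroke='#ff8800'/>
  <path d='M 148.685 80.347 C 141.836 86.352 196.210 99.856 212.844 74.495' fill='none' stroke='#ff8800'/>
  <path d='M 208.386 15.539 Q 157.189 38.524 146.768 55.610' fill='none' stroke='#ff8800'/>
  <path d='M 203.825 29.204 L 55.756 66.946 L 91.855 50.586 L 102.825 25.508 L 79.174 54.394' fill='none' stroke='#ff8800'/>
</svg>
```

Since the viewBox matches the mm dimensions, user units are millimetres directly. The only transform is the Y-flip y_m = 92.896 − y_svg.

Shape 1 is a circle drawn with `<circle>`. Its stroke #ff8800 means score at S502, F2589. After flipping Y the toolpath is (74.077,22.467) → (71.665,29.889) → (65.352,34.476) → (57.548,34.476) → (51.235,29.889) → (48.823,22.467) → (51.235,15.045) → (57.548,10.458) → (65.352,10.458) → (71.665,15.045) → (74.077,22.467), returning to the start.

Shape 2 is a quadratic bezier drawn with `<path>`. Its stroke #ff8800 means score at S502, F2589. After flipping Y the toolpath is (96.852,13.609) → (83.642,27.387) → (75.227,39.778) → (71.607,50.782) → (72.783,60.399) → (78.753,68.629).

Shape 3 is a open polyline drawn with `<polyline>`. Its stroke #ff8800 means score at S502, F2589. After flipping Y the toolpath is (30.152,18.927) → (29.034,56.999) → (204.538,46.414) → (197.191,17.358) → (15.511,24.173) → (107.521,30.493).

Shape 4 is a circle drawn with `<circle>`. Its stroke #ff8800 means score at S502, F2589. After flipping Y the toolpath is (53.470,76.536) → (52.025,80.984) → (48.241,83.734) → (43.563,83.734) → (39.779,80.984) → (38.334,76.536) → (39.779,72.088) → (43.563,69.338) → (48.241,69.338) → (52.025,72.088) → (53.470,76.536), returning to the start.

Shape 5 is a cubic bezier drawn with `<path>`. Its stroke #ff8800 means score at S502, F2589. After flipping Y the toolpath is (148.685,12.549) → (151.131,8.417) → (163.520,4.711) → (181.102,3.656) → (199.127,7.477) → (212.844,18.401).

Shape 6 is a quadratic bezier drawn with `<path>`. Its stroke #ff8800 means score at S502, F2589. After flipping Y the toolpath is (208.386,77.357) → (189.538,68.399) → (173.953,59.913) → (161.629,51.899) → (152.567,44.356) → (146.768,37.286).

Shape 7 is a open polyline drawn with `<path>`. Its stroke #ff8800 means score at S502, F2589. After flipping Y the toolpath is (203.825,63.692) → (55.756,25.950) → (91.855,42.310) → (102.825,67.388) → (79.174,38.502).

; Generated by LaserGRBL
G21
G90
G00 X74.077 Y22.467
M4 S502
G1 X71.665 Y29.889 F2589
G1 X65.352 Y34.476
G1 X57.548 Y34.476
G1 X51.235 Y29.889
G1 X48.823 Y22.467
G1 X51.235 Y15.045
G1 X57.548 Y10.458
G1 X65.352 Y10.458
G1 X71.665 Y15.045
G1 X74.077 Y22.467
M5
G00 X96.852 Y13.609
M4 S502
G1 X83.642 Y27.387 F2589
G1 X75.227 Y39.778
G1 X71.607 Y50.782
G1 X72.783 Y60.399
G1 X78.753 Y68.629
M5
G00 X30.152 Y18.927
M4 S502
G1 X29.034 Y56.999 F2589
G1 X204.538 Y46.414
G1 X197.191 Y17.358
G1 X15.511 Y24.173
G1 X107.521 Y30.493
M5
G00 X53.470 Y76.536
M4 S502
G1 X52.025 Y80.984 F2589
G1 X48.241 Y83.734
G1 X43.563 Y83.734
G1 X39.779 Y80.984
G1 X38.334 Y76.536
G1 X39.779 Y72.088
G1 X43.563 Y69.338
G1 X48.241 Y69.338
G1 X52.025 Y72.088
G1 X53.470 Y76.536
M5
G00 X148.685 Y12.549
M4 S502
G1 X151.131 Y8.417 F2589
G1 X163.520 Y4.711
G1 X181.102 Y3.656
G1 X199.127 Y7.477
G1 X212.844 Y18.401
M5
G00 X208.386 Y77.357
M4 S502
G1 X189.538 Y68.399 F2589
G1 X173.953 Y59.913
G1 X161.629 Y51.899
G1 X152.567 Y44.356
G1 X146.768 Y37.286
M5
G00 X203.825 Y63.692
M4 S502
G1 X55.756 Y25.950 F2589
G1 X91.855 Y42.310
G1 X102.825 Y67.388
G1 X79.174 Y38.502
M5
G00 X0.000 Y0.000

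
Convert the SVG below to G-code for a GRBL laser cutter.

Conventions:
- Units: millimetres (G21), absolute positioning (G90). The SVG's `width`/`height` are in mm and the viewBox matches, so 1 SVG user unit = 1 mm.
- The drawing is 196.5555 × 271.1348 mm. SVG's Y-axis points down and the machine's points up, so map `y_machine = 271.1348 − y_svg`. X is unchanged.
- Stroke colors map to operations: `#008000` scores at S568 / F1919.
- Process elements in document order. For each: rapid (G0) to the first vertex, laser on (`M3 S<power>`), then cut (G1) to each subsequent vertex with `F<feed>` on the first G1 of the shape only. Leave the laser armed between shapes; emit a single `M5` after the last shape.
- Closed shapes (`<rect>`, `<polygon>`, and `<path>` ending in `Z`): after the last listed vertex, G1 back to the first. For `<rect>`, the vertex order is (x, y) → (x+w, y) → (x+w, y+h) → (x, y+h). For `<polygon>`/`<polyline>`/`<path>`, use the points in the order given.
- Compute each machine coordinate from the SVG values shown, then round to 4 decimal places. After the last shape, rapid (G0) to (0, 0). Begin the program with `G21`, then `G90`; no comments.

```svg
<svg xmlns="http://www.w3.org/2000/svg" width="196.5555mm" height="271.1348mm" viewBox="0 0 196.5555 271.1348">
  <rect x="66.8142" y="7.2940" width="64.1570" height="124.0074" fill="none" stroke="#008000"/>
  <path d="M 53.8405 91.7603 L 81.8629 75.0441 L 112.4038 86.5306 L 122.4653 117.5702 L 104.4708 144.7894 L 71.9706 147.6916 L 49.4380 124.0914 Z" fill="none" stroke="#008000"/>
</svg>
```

viewBox `0 0 196.5555 271.1348` with mm width/height → 1 unit = 1 mm. Flip: y_m = 271.1348 − y_svg.

**Shape 1** — `<rect>` rectangle, stroke `#008000` → score (S568, F1919). Machine vertices: (66.8142,263.8408) → (130.9712,263.8408) → (130.9712,139.8334) → (66.8142,139.8334) → (66.8142,263.8408). Closed: final G1 returns to the first vertex.

**Shape 2** — `<path>` regular polygon, stroke `#008000` → score (S568, F1919). Machine vertices: (53.8405,179.3745) → (81.8629,196.0907) → (112.4038,184.6042) → (122.4653,153.5646) → (104.4708,126.3454) → (71.9706,123.4432) → (49.4380,147.0434) → (53.8405,179.3745). Closed: final G1 returns to the first vertex.

G21
G90
G0 X66.8142 Y263.8408
M3 S568
G1 X130.9712 Y263.8408 F1919
G1 X130.9712 Y139.8334
G1 X66.8142 Y139.8334
G1 X66.8142 Y263.8408
G0 X53.8405 Y179.3745
M3 S568
G1 X81.8629 Y196.0907 F1919
G1 X112.4038 Y184.6042
G1 X122.4653 Y153.5646
G1 X104.4708 Y126.3454
G1 X71.9706 Y123.4432
G1 X49.4380 Y147.0434
G1 X53.8405 Y179.3745
M5
G0 X0.0000 Y0.0000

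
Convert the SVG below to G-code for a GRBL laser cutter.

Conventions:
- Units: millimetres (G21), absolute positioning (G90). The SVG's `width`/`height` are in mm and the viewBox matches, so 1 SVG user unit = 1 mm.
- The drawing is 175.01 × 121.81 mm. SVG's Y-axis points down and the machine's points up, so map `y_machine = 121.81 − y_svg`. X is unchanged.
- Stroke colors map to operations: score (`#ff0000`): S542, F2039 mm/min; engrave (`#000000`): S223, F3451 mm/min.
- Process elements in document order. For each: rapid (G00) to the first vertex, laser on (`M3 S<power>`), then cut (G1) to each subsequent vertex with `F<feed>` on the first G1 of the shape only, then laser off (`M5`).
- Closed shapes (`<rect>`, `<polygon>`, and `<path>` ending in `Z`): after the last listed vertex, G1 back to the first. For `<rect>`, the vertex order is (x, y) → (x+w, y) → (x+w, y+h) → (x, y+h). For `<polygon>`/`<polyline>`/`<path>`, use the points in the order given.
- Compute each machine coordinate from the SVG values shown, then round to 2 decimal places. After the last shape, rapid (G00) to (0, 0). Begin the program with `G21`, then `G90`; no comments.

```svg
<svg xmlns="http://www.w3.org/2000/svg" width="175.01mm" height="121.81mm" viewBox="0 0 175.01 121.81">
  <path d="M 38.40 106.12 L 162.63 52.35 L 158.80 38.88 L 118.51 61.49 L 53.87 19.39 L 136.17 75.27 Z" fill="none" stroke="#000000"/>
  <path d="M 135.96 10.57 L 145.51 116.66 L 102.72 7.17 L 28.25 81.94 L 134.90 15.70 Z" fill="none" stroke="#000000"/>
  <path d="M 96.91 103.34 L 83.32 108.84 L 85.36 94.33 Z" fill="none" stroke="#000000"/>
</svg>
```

G21
G90
G00 X38.40 Y15.69
M3 S223
G1 X162.63 Y69.46 F3451
G1 X158.80 Y82.93
G1 X118.51 Y60.32
G1 X53.87 Y102.42
G1 X136.17 Y46.54
G1 X38.40 Y15.69
M5
G00 X135.96 Y111.24
M3 S223
G1 X145.51 Y5.15 F3451
G1 X102.72 Y114.64
G1 X28.25 Y39.87
G1 X134.90 Y106.11
G1 X135.96 Y111.24
M5
G00 X96.91 Y18.47
M3 S223
G1 X83.32 Y12.97 F3451
G1 X85.36 Y27.48
G1 X96.91 Y18.47
M5
G00 X0.00 Y0.00

viewBox `0 0 175.01 121.81` with mm width/height → 1 unit = 1 mm. Flip: y_m = 121.81 − y_svg.

**Shape 1** — `<path>` closed polygon, stroke `#000000` → engrave (S223, F3451). Machine vertices: (38.40,15.69) → (162.63,69.46) → (158.80,82.93) → (118.51,60.32) → (53.87,102.42) → (136.17,46.54) → (38.40,15.69). Closed: final G1 returns to the first vertex.

**Shape 2** — `<path>` closed polygon, stroke `#000000` → engrave (S223, F3451). Machine vertices: (135.96,111.24) → (145.51,5.15) → (102.72,114.64) → (28.25,39.87) → (134.90,106.11) → (135.96,111.24). Closed: final G1 returns to the first vertex.

**Shape 3** — `<path>` regular polygon, stroke `#000000` → engrave (S223, F3451). Machine vertices: (96.91,18.47) → (83.32,12.97) → (85.36,27.48) → (96.91,18.47). Closed: final G1 returns to the first vertex.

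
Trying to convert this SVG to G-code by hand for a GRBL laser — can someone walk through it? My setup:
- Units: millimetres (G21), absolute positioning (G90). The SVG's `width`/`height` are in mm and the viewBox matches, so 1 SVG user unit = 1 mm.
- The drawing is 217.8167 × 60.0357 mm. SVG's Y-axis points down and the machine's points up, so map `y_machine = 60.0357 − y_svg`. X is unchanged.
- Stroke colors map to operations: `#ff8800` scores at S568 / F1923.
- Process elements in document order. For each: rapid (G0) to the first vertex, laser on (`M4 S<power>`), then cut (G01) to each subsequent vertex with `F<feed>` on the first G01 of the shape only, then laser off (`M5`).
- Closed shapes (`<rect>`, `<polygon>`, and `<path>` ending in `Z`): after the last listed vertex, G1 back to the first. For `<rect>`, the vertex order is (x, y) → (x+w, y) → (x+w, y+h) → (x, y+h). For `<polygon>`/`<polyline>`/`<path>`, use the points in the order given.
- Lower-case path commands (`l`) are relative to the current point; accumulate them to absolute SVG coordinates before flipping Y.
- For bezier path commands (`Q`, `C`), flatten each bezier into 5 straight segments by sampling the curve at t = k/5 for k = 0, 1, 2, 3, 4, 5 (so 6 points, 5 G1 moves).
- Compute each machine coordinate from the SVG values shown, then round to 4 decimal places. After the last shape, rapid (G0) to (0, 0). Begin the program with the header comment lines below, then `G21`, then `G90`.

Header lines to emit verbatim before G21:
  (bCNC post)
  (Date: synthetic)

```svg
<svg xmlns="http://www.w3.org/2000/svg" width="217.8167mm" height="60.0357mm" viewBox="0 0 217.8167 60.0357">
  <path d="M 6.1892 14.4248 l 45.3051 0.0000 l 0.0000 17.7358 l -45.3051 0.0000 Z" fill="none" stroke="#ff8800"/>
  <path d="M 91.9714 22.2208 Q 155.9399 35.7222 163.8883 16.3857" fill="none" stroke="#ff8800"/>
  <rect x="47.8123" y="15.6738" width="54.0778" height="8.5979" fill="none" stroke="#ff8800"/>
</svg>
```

1 u = 1 mm; y_m = 60.0357 − y.

[1] `<path>` rectangle, #ff8800→score S568 F1923: (6.1892,45.6109) → (51.4943,45.6109) → (51.4943,27.8751) → (6.1892,27.8751) → (6.1892,45.6109) (closed)

[2] `<path>` quadratic bezier, #ff8800→score S568 F1923: (91.9714,37.8149) → (115.3180,33.7279) → (134.1830,32.2678) → (148.5664,33.4349) → (158.4681,37.2289) → (163.8883,43.6500)

[3] `<rect>` rectangle, #ff8800→score S568 F1923: (47.8123,44.3619) → (101.8901,44.3619) → (101.8901,35.7640) → (47.8123,35.7640) → (47.8123,44.3619) (closed)

(bCNC post)
(Date: synthetic)
G21
G90
G0 X6.1892 Y45.6109
M4 S568
G01 X51.4943 Y45.6109 F1923
G01 X51.4943 Y27.8751
G01 X6.1892 Y27.8751
G01 X6.1892 Y45.6109
M5
G0 X91.9714 Y37.8149
M4 S568
G01 X115.3180 Y33.7279 F1923
G01 X134.1830 Y32.2678
G01 X148.5664 Y33.4349
G01 X158.4681 Y37.2289
G01 X163.8883 Y43.6500
M5
G0 X47.8123 Y44.3619
M4 S568
G01 X101.8901 Y44.3619 F1923
G01 X101.8901 Y35.7640
G01 X47.8123 Y35.7640
G01 X47.8123 Y44.3619
M5
G0 X0.0000 Y0.0000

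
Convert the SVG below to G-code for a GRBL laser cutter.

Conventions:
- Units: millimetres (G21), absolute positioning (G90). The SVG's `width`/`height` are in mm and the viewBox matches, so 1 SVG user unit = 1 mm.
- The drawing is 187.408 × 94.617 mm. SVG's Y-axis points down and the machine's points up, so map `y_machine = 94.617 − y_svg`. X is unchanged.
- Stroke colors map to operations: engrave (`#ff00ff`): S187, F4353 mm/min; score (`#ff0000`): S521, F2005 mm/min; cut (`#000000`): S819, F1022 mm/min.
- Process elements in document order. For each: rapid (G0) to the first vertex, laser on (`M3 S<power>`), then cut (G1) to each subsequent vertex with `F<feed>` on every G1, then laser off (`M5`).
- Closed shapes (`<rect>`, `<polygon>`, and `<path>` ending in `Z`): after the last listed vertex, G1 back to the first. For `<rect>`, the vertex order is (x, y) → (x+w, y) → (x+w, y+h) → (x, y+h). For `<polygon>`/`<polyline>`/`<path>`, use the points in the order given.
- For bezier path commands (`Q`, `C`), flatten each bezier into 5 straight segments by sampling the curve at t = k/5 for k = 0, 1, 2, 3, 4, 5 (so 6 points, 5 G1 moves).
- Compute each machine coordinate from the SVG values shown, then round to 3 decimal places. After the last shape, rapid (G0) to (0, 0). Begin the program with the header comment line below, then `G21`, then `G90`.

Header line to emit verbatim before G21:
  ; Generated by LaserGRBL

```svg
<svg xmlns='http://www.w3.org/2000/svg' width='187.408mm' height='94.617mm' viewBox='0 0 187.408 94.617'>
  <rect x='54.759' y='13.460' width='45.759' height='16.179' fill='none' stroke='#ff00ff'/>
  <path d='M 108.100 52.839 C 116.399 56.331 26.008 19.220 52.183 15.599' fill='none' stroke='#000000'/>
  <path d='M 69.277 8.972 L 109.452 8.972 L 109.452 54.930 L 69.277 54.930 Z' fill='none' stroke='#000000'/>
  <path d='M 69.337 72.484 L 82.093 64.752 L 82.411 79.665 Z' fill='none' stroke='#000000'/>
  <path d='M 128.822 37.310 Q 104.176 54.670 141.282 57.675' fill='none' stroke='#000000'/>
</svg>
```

Since the viewBox matches the mm dimensions, user units are millimetres directly. The only transform is the Y-flip y_m = 94.617 − y_svg.

Shape 1 is a rectangle drawn with `<rect>`. Its stroke #ff00ff means engrave at S187, F4353. After flipping Y the toolpath is (54.759,81.157) → (100.518,81.157) → (100.518,64.978) → (54.759,64.978) → (54.759,81.157), returning to the start.

Shape 2 is a cubic bezier drawn with `<path>`. Its stroke #000000 means cut at S819, F1022. After flipping Y the toolpath is (108.100,41.778) → (102.959,43.962) → (84.464,52.335) → (62.948,63.340) → (48.744,73.419) → (52.183,79.018).

Shape 3 is a rectangle drawn with `<path>`. Its stroke #000000 means cut at S819, F1022. After flipping Y the toolpath is (69.277,85.645) → (109.452,85.645) → (109.452,39.687) → (69.277,39.687) → (69.277,85.645), returning to the start.

Shape 4 is a regular polygon drawn with `<path>`. Its stroke #000000 means cut at S819, F1022. After flipping Y the toolpath is (69.337,22.133) → (82.093,29.865) → (82.411,14.952) → (69.337,22.133), returning to the start.

Shape 5 is a quadratic bezier drawn with `<path>`. Its stroke #000000 means cut at S819, F1022. After flipping Y the toolpath is (128.822,57.307) → (121.434,50.937) → (118.986,45.716) → (121.478,41.643) → (128.910,38.718) → (141.282,36.942).

; Generated by LaserGRBL
G21
G90
G0 X54.759 Y81.157
M3 S187
G1 X100.518 Y81.157 F4353
G1 X100.518 Y64.978 F4353
G1 X54.759 Y64.978 F4353
G1 X54.759 Y81.157 F4353
M5
G0 X108.100 Y41.778
M3 S819
G1 X102.959 Y43.962 F1022
G1 X84.464 Y52.335 F1022
G1 X62.948 Y63.340 F1022
G1 X48.744 Y73.419 F1022
G1 X52.183 Y79.018 F1022
M5
G0 X69.277 Y85.645
M3 S819
G1 X109.452 Y85.645 F1022
G1 X109.452 Y39.687 F1022
G1 X69.277 Y39.687 F1022
G1 X69.277 Y85.645 F1022
M5
G0 X69.337 Y22.133
M3 S819
G1 X82.093 Y29.865 F1022
G1 X82.411 Y14.952 F1022
G1 X69.337 Y22.133 F1022
M5
G0 X128.822 Y57.307
M3 S819
G1 X121.434 Y50.937 F1022
G1 X118.986 Y45.716 F1022
G1 X121.478 Y41.643 F1022
G1 X128.910 Y38.718 F1022
G1 X141.282 Y36.942 F1022
M5
G0 X0.000 Y0.000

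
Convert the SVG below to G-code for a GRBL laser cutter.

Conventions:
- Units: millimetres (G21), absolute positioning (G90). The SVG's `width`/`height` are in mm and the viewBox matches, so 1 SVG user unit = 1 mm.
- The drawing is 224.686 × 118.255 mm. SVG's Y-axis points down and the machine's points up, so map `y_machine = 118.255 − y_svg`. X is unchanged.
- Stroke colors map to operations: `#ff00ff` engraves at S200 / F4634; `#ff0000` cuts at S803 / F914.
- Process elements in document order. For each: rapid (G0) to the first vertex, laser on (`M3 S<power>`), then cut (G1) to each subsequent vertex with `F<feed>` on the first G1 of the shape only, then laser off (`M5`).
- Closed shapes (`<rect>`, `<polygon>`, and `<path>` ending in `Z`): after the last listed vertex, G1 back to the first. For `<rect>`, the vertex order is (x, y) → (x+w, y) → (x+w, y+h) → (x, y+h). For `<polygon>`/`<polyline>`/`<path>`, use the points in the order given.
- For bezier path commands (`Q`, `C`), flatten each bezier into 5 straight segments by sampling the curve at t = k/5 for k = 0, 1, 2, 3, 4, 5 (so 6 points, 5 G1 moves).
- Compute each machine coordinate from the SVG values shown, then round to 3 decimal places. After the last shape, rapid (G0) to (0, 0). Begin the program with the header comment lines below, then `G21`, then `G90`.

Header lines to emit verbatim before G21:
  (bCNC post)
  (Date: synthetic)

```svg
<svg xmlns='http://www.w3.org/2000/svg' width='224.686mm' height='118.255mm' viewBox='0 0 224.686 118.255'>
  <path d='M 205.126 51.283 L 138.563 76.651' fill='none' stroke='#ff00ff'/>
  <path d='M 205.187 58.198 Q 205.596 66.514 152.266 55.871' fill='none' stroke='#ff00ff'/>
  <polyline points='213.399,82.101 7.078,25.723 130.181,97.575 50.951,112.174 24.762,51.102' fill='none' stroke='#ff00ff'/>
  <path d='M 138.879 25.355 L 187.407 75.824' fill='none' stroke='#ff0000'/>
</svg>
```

(bCNC post)
(Date: synthetic)
G21
G90
G0 X205.126 Y66.972
M3 S200
G1 X138.563 Y41.604 F4634
M5
G0 X205.187 Y60.057
M3 S200
G1 X203.201 Y57.489 F4634
G1 X196.916 Y56.438
G1 X186.332 Y56.903
G1 X171.448 Y58.885
G1 X152.266 Y62.384
M5
G0 X213.399 Y36.154
M3 S200
G1 X7.078 Y92.532 F4634
G1 X130.181 Y20.680
G1 X50.951 Y6.081
G1 X24.762 Y67.153
M5
G0 X138.879 Y92.900
M3 S803
G1 X187.407 Y42.431 F914
M5
G0 X0.000 Y0.000

viewBox `0 0 224.686 118.255` with mm width/height → 1 unit = 1 mm. Flip: y_m = 118.255 − y_svg.

**Shape 1** — `<path>` line segment, stroke `#ff00ff` → engrave (S200, F4634). Machine vertices: (205.126,66.972) → (138.563,41.604). Open path.

**Shape 2** — `<path>` quadratic bezier, stroke `#ff00ff` → engrave (S200, F4634). Control points (SVG): P0=(205.187,58.198), P1=(205.596,66.514), P2=(152.266,55.871); sampled at t=k/5. Machine vertices: (205.187,60.057) → (203.201,57.489) → (196.916,56.438) → (186.332,56.903) → (171.448,58.885) → (152.266,62.384). Open path.

**Shape 3** — `<polyline>` open polyline, stroke `#ff00ff` → engrave (S200, F4634). Machine vertices: (213.399,36.154) → (7.078,92.532) → (130.181,20.680) → (50.951,6.081) → (24.762,67.153). Open path.

**Shape 4** — `<path>` line segment, stroke `#ff0000` → cut (S803, F914). Machine vertices: (138.879,92.900) → (187.407,42.431). Open path.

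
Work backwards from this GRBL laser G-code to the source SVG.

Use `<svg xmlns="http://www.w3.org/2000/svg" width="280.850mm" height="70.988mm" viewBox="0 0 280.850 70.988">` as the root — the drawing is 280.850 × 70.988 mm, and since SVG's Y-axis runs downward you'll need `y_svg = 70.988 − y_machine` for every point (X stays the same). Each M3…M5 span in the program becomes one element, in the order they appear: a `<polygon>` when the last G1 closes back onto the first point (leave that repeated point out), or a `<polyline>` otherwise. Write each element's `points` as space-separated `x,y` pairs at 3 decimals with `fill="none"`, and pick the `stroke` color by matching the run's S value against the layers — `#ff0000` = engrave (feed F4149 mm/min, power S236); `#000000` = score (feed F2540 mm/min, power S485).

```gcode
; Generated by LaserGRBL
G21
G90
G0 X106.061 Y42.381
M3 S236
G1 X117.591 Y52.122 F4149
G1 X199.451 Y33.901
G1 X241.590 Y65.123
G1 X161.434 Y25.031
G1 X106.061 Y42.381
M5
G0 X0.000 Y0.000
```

<svg xmlns="http://www.w3.org/2000/svg" width="280.850mm" height="70.988mm" viewBox="0 0 280.850 70.988">
  <polygon points="106.061,28.607 117.591,18.866 199.451,37.087 241.590,5.865 161.434,45.957" fill="none" stroke="#ff0000"/>
</svg>

Each laser-on run becomes one SVG element. Flip Y back into SVG space with y_svg = 70.988 − y_machine. Every run uses S236, so all elements get stroke `#ff0000` (engrave).

Run 1: The run returns to its start, so emit a `<polygon>` with points (Y-flipped): 106.061,28.607 117.591,18.866 199.451,37.087 241.590,5.865 161.434,45.957.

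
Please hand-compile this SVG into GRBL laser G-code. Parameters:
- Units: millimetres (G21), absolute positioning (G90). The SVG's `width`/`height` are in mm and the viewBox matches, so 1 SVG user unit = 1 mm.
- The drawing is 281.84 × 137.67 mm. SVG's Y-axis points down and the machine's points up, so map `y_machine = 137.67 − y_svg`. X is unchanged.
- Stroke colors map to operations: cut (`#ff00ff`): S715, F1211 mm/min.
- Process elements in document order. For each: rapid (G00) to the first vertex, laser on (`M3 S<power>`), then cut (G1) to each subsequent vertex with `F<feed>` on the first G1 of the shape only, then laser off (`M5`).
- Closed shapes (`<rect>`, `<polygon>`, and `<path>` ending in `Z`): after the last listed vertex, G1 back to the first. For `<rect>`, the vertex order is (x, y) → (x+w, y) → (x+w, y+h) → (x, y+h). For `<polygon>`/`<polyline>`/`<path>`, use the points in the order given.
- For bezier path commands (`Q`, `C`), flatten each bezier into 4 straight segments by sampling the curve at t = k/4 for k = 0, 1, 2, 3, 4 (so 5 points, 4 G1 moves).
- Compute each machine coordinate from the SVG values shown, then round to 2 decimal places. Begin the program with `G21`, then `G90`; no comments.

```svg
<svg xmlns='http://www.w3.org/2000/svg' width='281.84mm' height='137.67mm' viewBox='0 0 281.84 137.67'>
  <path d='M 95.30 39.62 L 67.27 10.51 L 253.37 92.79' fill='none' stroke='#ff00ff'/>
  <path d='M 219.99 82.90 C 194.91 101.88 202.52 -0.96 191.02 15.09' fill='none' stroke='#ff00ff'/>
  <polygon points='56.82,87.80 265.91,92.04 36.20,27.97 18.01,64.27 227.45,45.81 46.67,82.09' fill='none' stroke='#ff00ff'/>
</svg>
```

G21
G90
G00 X95.30 Y98.05
M3 S715
G1 X67.27 Y127.16 F1211
G1 X253.37 Y44.88
M5
G00 X219.99 Y54.77
M3 S715
G1 X206.50 Y59.62 F1211
G1 X200.41 Y87.58
G1 X196.87 Y116.09
G1 X191.02 Y122.58
M5
G00 X56.82 Y49.87
M3 S715
G1 X265.91 Y45.63 F1211
G1 X36.20 Y109.70
G1 X18.01 Y73.40
G1 X227.45 Y91.86
G1 X46.67 Y55.58
G1 X56.82 Y49.87
M5

viewBox `0 0 281.84 137.67` with mm width/height → 1 unit = 1 mm. Flip: y_m = 137.67 − y_svg.

**Shape 1** — `<path>` open polyline, stroke `#ff00ff` → cut (S715, F1211). Machine vertices: (95.30,98.05) → (67.27,127.16) → (253.37,44.88). Open path.

**Shape 2** — `<path>` cubic bezier, stroke `#ff00ff` → cut (S715, F1211). Control points (SVG): P0=(219.99,82.90), P1=(194.91,101.88), P2=(202.52,-0.96), P3=(191.02,15.09); sampled at t=k/4. Machine vertices: (219.99,54.77) → (206.50,59.62) → (200.41,87.58) → (196.87,116.09) → (191.02,122.58). Open path.

**Shape 3** — `<polygon>` closed polygon, stroke `#ff00ff` → cut (S715, F1211). Machine vertices: (56.82,49.87) → (265.91,45.63) → (36.20,109.70) → (18.01,73.40) → (227.45,91.86) → (46.67,55.58) → (56.82,49.87). Closed: final G1 returns to the first vertex.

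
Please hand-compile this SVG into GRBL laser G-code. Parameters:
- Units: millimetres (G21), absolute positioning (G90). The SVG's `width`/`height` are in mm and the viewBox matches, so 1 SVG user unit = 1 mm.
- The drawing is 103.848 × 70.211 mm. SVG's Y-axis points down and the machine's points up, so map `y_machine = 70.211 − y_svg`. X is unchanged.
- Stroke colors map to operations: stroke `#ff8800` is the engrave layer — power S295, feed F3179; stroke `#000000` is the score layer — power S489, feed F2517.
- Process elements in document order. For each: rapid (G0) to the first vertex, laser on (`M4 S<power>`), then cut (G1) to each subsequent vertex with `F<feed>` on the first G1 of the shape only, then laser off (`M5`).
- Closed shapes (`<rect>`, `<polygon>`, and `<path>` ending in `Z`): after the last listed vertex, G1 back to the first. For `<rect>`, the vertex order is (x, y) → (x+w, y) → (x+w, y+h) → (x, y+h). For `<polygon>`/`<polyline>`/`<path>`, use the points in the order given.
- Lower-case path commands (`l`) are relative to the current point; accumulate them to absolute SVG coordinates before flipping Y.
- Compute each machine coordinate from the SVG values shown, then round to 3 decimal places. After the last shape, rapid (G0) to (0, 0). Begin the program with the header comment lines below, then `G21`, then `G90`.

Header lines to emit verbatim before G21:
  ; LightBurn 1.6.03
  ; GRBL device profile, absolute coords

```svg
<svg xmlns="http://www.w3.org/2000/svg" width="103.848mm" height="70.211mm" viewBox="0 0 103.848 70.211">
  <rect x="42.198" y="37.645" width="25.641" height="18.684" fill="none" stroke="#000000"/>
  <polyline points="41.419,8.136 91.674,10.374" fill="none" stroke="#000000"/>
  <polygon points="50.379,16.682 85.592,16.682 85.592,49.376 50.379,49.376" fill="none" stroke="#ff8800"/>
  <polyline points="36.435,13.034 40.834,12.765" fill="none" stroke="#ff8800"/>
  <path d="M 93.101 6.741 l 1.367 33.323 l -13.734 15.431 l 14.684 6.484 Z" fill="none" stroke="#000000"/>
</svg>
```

; LightBurn 1.6.03
; GRBL device profile, absolute coords
G21
G90
G0 X42.198 Y32.566
M4 S489
G1 X67.839 Y32.566 F2517
G1 X67.839 Y13.882
G1 X42.198 Y13.882
G1 X42.198 Y32.566
M5
G0 X41.419 Y62.075
M4 S489
G1 X91.674 Y59.837 F2517
M5
G0 X50.379 Y53.529
M4 S295
G1 X85.592 Y53.529 F3179
G1 X85.592 Y20.835
G1 X50.379 Y20.835
G1 X50.379 Y53.529
M5
G0 X36.435 Y57.177
M4 S295
G1 X40.834 Y57.446 F3179
M5
G0 X93.101 Y63.470
M4 S489
G1 X94.468 Y30.147 F2517
G1 X80.734 Y14.716
G1 X95.418 Y8.232
G1 X93.101 Y63.470
M5
G0 X0.000 Y0.000

1 u = 1 mm; y_m = 70.211 − y.

[1] `<rect>` rectangle, #000000→score S489 F2517: (42.198,32.566) → (67.839,32.566) → (67.839,13.882) → (42.198,13.882) → (42.198,32.566) (closed)

[2] `<polyline>` line segment, #000000→score S489 F2517: (41.419,62.075) → (91.674,59.837)

[3] `<polygon>` rectangle, #ff8800→engrave S295 F3179: (50.379,53.529) → (85.592,53.529) → (85.592,20.835) → (50.379,20.835) → (50.379,53.529) (closed)

[4] `<polyline>` line segment, #ff8800→engrave S295 F3179: (36.435,57.177) → (40.834,57.446)

[5] `<path>` closed polygon, #000000→score S489 F2517: (93.101,63.470) → (94.468,30.147) → (80.734,14.716) → (95.418,8.232) → (93.101,63.470) (closed)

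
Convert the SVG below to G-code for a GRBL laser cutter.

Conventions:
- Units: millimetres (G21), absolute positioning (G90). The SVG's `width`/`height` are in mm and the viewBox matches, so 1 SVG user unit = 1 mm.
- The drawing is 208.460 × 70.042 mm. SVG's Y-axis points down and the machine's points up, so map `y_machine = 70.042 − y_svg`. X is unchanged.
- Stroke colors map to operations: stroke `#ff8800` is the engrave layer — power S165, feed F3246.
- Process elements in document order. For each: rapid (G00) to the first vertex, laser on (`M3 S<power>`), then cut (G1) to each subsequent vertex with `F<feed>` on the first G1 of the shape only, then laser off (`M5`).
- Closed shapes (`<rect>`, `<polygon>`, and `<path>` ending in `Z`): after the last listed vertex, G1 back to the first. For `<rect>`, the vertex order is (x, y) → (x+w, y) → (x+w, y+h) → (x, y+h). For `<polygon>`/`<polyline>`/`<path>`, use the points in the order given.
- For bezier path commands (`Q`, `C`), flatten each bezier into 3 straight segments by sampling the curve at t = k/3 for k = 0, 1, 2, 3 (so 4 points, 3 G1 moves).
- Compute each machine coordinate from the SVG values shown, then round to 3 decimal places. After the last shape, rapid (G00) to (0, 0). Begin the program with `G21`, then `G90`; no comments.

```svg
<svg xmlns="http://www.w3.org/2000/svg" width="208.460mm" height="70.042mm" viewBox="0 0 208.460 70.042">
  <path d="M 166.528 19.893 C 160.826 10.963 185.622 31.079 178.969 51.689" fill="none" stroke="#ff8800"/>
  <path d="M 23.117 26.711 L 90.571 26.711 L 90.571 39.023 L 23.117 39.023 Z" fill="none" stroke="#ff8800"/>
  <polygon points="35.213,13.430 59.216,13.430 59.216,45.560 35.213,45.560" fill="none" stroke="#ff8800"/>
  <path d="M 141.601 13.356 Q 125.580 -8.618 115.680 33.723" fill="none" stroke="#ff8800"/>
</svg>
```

1 u = 1 mm; y_m = 70.042 − y.

[1] `<path>` cubic bezier, #ff8800→engrave S165 F3246: (166.528,50.149) → (168.698,50.454) → (177.433,37.741) → (178.969,18.353)

[2] `<path>` rectangle, #ff8800→engrave S165 F3246: (23.117,43.331) → (90.571,43.331) → (90.571,31.019) → (23.117,31.019) → (23.117,43.331) (closed)

[3] `<polygon>` rectangle, #ff8800→engrave S165 F3246: (35.213,56.612) → (59.216,56.612) → (59.216,24.482) → (35.213,24.482) → (35.213,56.612) (closed)

[4] `<path>` quadratic bezier, #ff8800→engrave S165 F3246: (141.601,56.686) → (131.600,64.189) → (122.960,57.400) → (115.680,36.319)

G21
G90
G00 X166.528 Y50.149
M3 S165
G1 X168.698 Y50.454 F3246
G1 X177.433 Y37.741
G1 X178.969 Y18.353
M5
G00 X23.117 Y43.331
M3 S165
G1 X90.571 Y43.331 F3246
G1 X90.571 Y31.019
G1 X23.117 Y31.019
G1 X23.117 Y43.331
M5
G00 X35.213 Y56.612
M3 S165
G1 X59.216 Y56.612 F3246
G1 X59.216 Y24.482
G1 X35.213 Y24.482
G1 X35.213 Y56.612
M5
G00 X141.601 Y56.686
M3 S165
G1 X131.600 Y64.189 F3246
G1 X122.960 Y57.400
G1 X115.680 Y36.319
M5
G00 X0.000 Y0.000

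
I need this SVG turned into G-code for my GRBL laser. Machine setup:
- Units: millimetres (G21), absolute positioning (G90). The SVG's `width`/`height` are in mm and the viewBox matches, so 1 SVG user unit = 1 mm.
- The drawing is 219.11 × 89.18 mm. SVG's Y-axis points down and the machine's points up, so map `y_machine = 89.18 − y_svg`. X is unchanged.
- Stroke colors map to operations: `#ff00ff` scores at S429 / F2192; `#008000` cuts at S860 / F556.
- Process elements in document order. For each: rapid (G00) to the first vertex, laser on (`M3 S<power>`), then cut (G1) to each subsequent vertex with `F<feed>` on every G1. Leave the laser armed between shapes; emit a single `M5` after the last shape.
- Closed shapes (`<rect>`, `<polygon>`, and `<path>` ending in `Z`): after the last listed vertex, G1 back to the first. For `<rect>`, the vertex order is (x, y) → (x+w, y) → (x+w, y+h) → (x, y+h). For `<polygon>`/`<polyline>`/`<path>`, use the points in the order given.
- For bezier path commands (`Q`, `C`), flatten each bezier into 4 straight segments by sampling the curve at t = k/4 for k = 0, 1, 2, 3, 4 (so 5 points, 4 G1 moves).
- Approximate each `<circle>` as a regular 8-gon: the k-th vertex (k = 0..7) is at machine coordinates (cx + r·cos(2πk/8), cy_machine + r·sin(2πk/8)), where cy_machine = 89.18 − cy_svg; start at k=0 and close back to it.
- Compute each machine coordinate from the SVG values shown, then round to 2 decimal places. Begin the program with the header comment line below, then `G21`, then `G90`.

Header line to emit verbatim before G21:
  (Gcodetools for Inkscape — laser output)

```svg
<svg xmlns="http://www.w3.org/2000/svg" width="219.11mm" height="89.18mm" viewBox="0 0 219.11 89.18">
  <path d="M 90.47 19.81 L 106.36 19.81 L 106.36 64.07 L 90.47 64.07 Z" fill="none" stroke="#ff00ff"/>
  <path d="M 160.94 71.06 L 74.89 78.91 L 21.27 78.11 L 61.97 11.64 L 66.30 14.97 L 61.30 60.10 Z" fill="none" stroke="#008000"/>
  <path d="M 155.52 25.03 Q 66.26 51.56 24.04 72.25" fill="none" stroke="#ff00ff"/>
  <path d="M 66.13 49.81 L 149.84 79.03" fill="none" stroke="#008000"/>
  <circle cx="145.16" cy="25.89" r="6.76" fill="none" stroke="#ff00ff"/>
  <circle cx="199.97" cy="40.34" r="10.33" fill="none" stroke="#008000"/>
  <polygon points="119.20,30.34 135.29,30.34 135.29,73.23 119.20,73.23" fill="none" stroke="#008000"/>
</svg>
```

1 u = 1 mm; y_m = 89.18 − y.

[1] `<path>` rectangle, #ff00ff→score S429 F2192: (90.47,69.37) → (106.36,69.37) → (106.36,25.11) → (90.47,25.11) → (90.47,69.37) (closed)

[2] `<path>` closed polygon, #008000→cut S860 F556: (160.94,18.12) → (74.89,10.27) → (21.27,11.07) → (61.97,77.54) → (66.30,74.21) → (61.30,29.08) → (160.94,18.12) (closed)

[3] `<path>` quadratic bezier, #ff00ff→score S429 F2192: (155.52,64.15) → (113.83,51.25) → (78.02,39.08) → (48.09,27.64) → (24.04,16.93)

[4] `<path>` line segment, #008000→cut S860 F556: (66.13,39.37) → (149.84,10.15)

[5] `<circle>` circle, #ff00ff→score S429 F2192: (151.92,63.29) → (149.94,68.07) → (145.16,70.05) → (140.38,68.07) → (138.40,63.29) → (140.38,58.51) → (145.16,56.53) → (149.94,58.51) → (151.92,63.29) (closed)

[6] `<circle>` circle, #008000→cut S860 F556: (210.30,48.84) → (207.27,56.14) → (199.97,59.17) → (192.67,56.14) → (189.64,48.84) → (192.67,41.54) → (199.97,38.51) → (207.27,41.54) → (210.30,48.84) (closed)

[7] `<polygon>` rectangle, #008000→cut S860 F556: (119.20,58.84) → (135.29,58.84) → (135.29,15.95) → (119.20,15.95) → (119.20,58.84) (closed)

(Gcodetools for Inkscape — laser output)
G21
G90
G00 X90.47 Y69.37
M3 S429
G1 X106.36 Y69.37 F2192
G1 X106.36 Y25.11 F2192
G1 X90.47 Y25.11 F2192
G1 X90.47 Y69.37 F2192
G00 X160.94 Y18.12
M3 S860
G1 X74.89 Y10.27 F556
G1 X21.27 Y11.07 F556
G1 X61.97 Y77.54 F556
G1 X66.30 Y74.21 F556
G1 X61.30 Y29.08 F556
G1 X160.94 Y18.12 F556
G00 X155.52 Y64.15
M3 S429
G1 X113.83 Y51.25 F2192
G1 X78.02 Y39.08 F2192
G1 X48.09 Y27.64 F2192
G1 X24.04 Y16.93 F2192
G00 X66.13 Y39.37
M3 S860
G1 X149.84 Y10.15 F556
G00 X151.92 Y63.29
M3 S429
G1 X149.94 Y68.07 F2192
G1 X145.16 Y70.05 F2192
G1 X140.38 Y68.07 F2192
G1 X138.40 Y63.29 F2192
G1 X140.38 Y58.51 F2192
G1 X145.16 Y56.53 F2192
G1 X149.94 Y58.51 F2192
G1 X151.92 Y63.29 F2192
G00 X210.30 Y48.84
M3 S860
G1 X207.27 Y56.14 F556
G1 X199.97 Y59.17 F556
G1 X192.67 Y56.14 F556
G1 X189.64 Y48.84 F556
G1 X192.67 Y41.54 F556
G1 X199.97 Y38.51 F556
G1 X207.27 Y41.54 F556
G1 X210.30 Y48.84 F556
G00 X119.20 Y58.84
M3 S860
G1 X135.29 Y58.84 F556
G1 X135.29 Y15.95 F556
G1 X119.20 Y15.95 F556
G1 X119.20 Y58.84 F556
M5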